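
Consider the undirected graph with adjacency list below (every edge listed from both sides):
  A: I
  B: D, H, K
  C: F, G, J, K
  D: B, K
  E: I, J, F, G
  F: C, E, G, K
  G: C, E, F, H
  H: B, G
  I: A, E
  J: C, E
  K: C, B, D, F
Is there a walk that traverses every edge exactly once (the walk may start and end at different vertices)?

Degrees: A:1, B:3, C:4, D:2, E:4, F:4, G:4, H:2, I:2, J:2, K:4
Odd-degree vertices: A, B (2 total).
With 2 odd-degree vertices and all edges in one connected piece, an Eulerian trail exists (from A to B).

Yes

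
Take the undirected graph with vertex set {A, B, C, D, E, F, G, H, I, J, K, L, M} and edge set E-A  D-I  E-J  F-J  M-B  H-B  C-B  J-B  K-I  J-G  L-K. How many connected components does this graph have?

2

Component: {D, I, K, L}
Component: {A, B, C, E, F, G, H, J, M}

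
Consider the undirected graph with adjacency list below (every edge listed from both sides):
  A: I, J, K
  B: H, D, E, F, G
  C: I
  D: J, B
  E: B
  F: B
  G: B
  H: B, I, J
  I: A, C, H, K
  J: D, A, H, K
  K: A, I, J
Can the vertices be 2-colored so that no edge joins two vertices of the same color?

No

The cycle I-A-K-I has length 3, which is odd, so the graph is not bipartite.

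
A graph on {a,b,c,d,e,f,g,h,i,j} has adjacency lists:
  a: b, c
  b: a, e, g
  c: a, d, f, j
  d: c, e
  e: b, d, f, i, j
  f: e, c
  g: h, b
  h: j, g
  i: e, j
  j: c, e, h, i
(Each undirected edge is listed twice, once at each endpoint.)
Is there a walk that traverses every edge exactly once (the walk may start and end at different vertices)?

Yes

Degrees: a:2, b:3, c:4, d:2, e:5, f:2, g:2, h:2, i:2, j:4
Odd-degree vertices: b, e (2 total).
The non-isolated vertices are connected and exactly 2 have odd degree, so an Eulerian trail exists (from b to e).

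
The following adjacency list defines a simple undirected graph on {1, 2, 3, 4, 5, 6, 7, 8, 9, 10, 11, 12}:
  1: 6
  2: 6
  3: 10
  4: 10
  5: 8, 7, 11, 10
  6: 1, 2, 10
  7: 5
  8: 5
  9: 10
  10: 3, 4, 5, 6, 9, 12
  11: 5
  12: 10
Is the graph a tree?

Yes

The graph has 12 vertices and 11 edges.
It is connected with exactly 11 edges, hence acyclic — it is a tree.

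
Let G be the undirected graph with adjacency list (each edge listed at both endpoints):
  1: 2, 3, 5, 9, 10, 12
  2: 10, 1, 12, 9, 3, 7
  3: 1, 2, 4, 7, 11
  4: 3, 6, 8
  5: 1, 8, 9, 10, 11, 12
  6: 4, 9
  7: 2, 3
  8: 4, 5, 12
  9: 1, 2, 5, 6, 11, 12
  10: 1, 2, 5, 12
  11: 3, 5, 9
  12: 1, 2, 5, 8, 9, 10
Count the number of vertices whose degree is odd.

Degrees: 1:6, 2:6, 3:5, 4:3, 5:6, 6:2, 7:2, 8:3, 9:6, 10:4, 11:3, 12:6
Odd-degree vertices: 3, 4, 8, 11.

4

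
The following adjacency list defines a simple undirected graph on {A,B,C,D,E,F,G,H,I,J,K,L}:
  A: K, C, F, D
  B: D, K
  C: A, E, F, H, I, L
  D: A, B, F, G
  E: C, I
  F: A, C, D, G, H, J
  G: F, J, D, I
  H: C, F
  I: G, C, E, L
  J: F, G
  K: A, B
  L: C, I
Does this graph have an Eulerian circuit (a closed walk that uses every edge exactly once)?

Degrees: A:4, B:2, C:6, D:4, E:2, F:6, G:4, H:2, I:4, J:2, K:2, L:2
Every vertex has even degree and the edges form a single connected piece, so an Eulerian circuit exists.

Yes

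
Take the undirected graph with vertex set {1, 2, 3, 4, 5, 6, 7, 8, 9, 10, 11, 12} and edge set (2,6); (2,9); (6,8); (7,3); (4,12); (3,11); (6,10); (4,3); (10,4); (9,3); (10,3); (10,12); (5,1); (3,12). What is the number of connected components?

Component: {1, 5}
Component: {2, 3, 4, 6, 7, 8, 9, 10, 11, 12}

2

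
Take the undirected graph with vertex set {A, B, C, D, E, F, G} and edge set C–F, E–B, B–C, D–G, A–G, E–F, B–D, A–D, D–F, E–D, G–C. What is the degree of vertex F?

3

Neighbors of F: C, D, E.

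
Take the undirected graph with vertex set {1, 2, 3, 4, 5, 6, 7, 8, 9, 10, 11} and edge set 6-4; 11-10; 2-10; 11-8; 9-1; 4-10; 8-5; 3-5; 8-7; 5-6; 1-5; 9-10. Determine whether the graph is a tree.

The graph has 11 vertices and 12 edges.
Connected but with 12 > 10 edges, so it has a cycle and is not a tree.

No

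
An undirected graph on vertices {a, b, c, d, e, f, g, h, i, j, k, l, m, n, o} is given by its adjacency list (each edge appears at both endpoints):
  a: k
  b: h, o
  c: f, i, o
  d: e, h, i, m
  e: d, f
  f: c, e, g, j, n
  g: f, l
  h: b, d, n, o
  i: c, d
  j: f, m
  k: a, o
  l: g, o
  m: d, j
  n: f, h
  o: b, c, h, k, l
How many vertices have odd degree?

Degrees: a:1, b:2, c:3, d:4, e:2, f:5, g:2, h:4, i:2, j:2, k:2, l:2, m:2, n:2, o:5
Odd-degree vertices: a, c, f, o.

4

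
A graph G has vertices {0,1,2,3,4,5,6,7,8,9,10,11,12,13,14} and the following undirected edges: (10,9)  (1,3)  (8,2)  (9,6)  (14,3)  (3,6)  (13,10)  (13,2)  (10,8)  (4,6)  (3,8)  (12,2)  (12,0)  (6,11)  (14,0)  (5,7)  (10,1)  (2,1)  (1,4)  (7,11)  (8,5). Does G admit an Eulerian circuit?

Yes

Degrees: 0:2, 1:4, 2:4, 3:4, 4:2, 5:2, 6:4, 7:2, 8:4, 9:2, 10:4, 11:2, 12:2, 13:2, 14:2
Every vertex has even degree and the edges form a single connected piece, so an Eulerian circuit exists.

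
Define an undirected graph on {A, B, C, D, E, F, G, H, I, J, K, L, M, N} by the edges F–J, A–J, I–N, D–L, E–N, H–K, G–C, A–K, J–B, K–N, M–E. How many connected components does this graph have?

3

Component: {C, G}
Component: {D, L}
Component: {A, B, E, F, H, I, J, K, M, N}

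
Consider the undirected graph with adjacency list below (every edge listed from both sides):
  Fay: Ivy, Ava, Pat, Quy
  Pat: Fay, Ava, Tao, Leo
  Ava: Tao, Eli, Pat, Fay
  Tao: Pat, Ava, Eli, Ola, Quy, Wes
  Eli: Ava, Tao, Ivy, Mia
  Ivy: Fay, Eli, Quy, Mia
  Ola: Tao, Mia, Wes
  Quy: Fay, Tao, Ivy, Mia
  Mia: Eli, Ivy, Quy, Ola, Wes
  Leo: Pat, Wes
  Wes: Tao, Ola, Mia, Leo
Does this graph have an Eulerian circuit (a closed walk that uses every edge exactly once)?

Degrees: Fay:4, Pat:4, Ava:4, Tao:6, Eli:4, Ivy:4, Ola:3, Quy:4, Mia:5, Leo:2, Wes:4
Vertices with odd degree: Ola, Mia. An Eulerian circuit requires all degrees even.

No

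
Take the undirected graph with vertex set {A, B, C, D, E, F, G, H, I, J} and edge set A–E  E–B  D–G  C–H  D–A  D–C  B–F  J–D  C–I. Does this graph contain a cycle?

No

The graph has 10 vertices, 9 edges, and 1 connected component.
A forest on 10 vertices with 1 component has exactly 9 edges, which matches — so no cycle.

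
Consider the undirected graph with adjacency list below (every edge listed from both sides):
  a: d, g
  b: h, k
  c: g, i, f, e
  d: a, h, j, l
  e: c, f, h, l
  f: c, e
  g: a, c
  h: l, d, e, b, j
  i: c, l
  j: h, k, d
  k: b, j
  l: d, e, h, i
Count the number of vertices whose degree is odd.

2

Degrees: a:2, b:2, c:4, d:4, e:4, f:2, g:2, h:5, i:2, j:3, k:2, l:4
Odd-degree vertices: h, j.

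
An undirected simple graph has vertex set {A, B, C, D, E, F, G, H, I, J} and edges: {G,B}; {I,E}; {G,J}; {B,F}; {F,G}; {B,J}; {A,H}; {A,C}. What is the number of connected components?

Component: {D}
Component: {E, I}
Component: {A, C, H}
Component: {B, F, G, J}

4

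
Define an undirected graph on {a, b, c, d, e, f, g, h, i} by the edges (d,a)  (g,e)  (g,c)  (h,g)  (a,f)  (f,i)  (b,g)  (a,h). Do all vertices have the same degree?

Degrees: a:3, b:1, c:1, d:1, e:1, f:2, g:4, h:2, i:1
Vertex b has degree 1 while g has degree 4, so the graph is not regular.

No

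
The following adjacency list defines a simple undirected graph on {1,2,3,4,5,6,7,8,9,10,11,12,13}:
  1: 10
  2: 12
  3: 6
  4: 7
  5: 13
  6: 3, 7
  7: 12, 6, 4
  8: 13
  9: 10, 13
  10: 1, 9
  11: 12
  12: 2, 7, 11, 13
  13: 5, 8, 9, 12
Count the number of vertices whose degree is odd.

Degrees: 1:1, 2:1, 3:1, 4:1, 5:1, 6:2, 7:3, 8:1, 9:2, 10:2, 11:1, 12:4, 13:4
Odd-degree vertices: 1, 2, 3, 4, 5, 7, 8, 11.

8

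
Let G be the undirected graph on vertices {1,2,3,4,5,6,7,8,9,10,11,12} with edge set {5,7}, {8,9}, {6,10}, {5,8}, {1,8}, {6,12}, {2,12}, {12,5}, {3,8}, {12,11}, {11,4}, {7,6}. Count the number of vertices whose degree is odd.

Degrees: 1:1, 2:1, 3:1, 4:1, 5:3, 6:3, 7:2, 8:4, 9:1, 10:1, 11:2, 12:4
Odd-degree vertices: 1, 2, 3, 4, 5, 6, 9, 10.

8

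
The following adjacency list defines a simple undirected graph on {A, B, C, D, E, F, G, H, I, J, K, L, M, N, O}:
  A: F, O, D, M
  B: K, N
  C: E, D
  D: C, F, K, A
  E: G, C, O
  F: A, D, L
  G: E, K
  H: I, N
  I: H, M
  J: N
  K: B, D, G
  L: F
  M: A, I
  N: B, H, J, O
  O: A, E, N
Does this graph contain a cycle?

|V| = 15, |E| = 19, number of components = 1.
Since 19 > 15 - 1, a cycle must exist; for instance A-F-D-A.

Yes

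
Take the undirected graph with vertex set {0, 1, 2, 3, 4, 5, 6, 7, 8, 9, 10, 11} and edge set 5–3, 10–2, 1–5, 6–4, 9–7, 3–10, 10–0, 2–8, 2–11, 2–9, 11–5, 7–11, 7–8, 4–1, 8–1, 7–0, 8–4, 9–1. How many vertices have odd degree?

Degrees: 0:2, 1:4, 2:4, 3:2, 4:3, 5:3, 6:1, 7:4, 8:4, 9:3, 10:3, 11:3
Odd-degree vertices: 4, 5, 6, 9, 10, 11.

6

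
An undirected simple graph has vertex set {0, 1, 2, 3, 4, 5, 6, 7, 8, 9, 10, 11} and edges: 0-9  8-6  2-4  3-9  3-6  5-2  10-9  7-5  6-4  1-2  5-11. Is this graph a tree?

Yes

The graph has 12 vertices and 11 edges.
It is connected with exactly 11 edges, hence acyclic — it is a tree.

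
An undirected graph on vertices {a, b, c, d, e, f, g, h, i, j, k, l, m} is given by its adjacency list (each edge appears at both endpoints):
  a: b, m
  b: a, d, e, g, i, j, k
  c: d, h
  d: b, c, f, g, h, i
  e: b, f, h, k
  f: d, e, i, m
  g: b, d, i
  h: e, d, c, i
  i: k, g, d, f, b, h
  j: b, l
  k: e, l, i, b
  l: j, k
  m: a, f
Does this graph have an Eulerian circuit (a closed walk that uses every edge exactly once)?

Degrees: a:2, b:7, c:2, d:6, e:4, f:4, g:3, h:4, i:6, j:2, k:4, l:2, m:2
Vertices with odd degree: b, g. An Eulerian circuit requires all degrees even.

No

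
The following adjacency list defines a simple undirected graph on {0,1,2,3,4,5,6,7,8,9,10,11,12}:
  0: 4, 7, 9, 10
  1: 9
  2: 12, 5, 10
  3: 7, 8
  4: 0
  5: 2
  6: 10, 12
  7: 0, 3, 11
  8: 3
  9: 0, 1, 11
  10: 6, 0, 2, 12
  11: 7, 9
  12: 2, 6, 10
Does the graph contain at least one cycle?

|V| = 13, |E| = 15, number of components = 1.
One cycle is 0-7-11-9-0.

Yes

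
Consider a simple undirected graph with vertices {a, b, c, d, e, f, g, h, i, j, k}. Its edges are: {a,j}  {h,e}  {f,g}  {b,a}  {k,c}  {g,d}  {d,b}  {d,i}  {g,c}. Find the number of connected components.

2

Component: {e, h}
Component: {a, b, c, d, f, g, i, j, k}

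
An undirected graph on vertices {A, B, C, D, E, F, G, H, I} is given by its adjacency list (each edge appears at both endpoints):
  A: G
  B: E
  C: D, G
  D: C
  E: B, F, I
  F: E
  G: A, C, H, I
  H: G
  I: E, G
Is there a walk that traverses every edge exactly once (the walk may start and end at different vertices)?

Degrees: A:1, B:1, C:2, D:1, E:3, F:1, G:4, H:1, I:2
Odd-degree vertices: A, B, D, E, F, H (6 total).
With 6 odd-degree vertices (more than two), no single trail can use every edge.

No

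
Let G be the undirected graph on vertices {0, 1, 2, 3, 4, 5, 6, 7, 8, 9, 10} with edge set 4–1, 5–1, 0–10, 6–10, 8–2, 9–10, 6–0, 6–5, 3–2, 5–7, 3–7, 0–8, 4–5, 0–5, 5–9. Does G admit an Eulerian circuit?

No

Degrees: 0:4, 1:2, 2:2, 3:2, 4:2, 5:6, 6:3, 7:2, 8:2, 9:2, 10:3
6, 10 have odd degree; an Eulerian circuit needs every degree to be even, so none exists.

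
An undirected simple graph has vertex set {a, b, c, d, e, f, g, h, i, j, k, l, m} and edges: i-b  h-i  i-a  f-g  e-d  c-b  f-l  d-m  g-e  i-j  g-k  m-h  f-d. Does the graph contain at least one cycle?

The graph has 13 vertices, 13 edges, and 1 connected component.
Since 13 > 13 - 1, a cycle must exist; for instance d-f-g-e-d.

Yes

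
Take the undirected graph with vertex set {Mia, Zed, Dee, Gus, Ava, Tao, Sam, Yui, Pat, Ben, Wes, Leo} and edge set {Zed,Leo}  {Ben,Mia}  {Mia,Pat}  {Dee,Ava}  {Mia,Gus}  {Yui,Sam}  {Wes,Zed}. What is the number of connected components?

Component: {Tao}
Component: {Dee, Ava}
Component: {Sam, Yui}
Component: {Zed, Wes, Leo}
Component: {Mia, Gus, Pat, Ben}

5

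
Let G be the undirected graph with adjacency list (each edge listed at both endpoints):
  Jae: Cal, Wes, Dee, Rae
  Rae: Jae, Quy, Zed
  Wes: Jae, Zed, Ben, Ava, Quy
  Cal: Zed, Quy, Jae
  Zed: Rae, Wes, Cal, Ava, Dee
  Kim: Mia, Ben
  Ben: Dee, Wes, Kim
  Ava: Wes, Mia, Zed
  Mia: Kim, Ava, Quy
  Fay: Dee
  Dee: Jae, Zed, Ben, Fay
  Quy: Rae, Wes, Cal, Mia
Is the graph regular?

Degrees: Jae:4, Rae:3, Wes:5, Cal:3, Zed:5, Kim:2, Ben:3, Ava:3, Mia:3, Fay:1, Dee:4, Quy:4
Vertex Fay has degree 1 while Wes has degree 5, so the graph is not regular.

No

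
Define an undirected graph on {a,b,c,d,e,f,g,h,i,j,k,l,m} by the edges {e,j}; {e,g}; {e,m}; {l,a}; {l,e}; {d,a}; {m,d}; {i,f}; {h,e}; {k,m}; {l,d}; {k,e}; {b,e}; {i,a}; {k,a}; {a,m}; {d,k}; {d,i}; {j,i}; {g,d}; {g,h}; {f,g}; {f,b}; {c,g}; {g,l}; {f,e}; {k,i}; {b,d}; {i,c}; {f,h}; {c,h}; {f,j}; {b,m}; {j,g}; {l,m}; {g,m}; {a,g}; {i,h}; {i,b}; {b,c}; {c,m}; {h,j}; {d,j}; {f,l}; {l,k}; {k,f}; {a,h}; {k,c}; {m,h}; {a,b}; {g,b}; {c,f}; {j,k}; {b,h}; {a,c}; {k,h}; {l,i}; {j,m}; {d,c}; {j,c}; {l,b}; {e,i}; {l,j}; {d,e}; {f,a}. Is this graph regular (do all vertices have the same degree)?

Yes

Degrees: a:10, b:10, c:10, d:10, e:10, f:10, g:10, h:10, i:10, j:10, k:10, l:10, m:10
Every vertex has degree 10, so the graph is 10-regular.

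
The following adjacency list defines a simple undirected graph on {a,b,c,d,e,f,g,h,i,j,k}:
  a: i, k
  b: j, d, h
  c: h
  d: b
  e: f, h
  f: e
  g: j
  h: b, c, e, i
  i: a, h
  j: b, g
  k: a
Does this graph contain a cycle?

No

|V| = 11, |E| = 10, number of components = 1.
Since 10 = 11 - 1, the graph is a forest and contains no cycle.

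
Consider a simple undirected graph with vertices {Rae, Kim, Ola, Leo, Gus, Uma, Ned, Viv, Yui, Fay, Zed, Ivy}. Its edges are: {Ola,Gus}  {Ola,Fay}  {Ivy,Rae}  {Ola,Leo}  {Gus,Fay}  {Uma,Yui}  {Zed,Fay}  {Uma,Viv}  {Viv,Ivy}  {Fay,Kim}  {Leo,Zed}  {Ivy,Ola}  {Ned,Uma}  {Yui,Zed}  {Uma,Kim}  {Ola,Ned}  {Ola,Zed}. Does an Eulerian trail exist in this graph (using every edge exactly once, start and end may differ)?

Yes

Degrees: Rae:1, Kim:2, Ola:6, Leo:2, Gus:2, Uma:4, Ned:2, Viv:2, Yui:2, Fay:4, Zed:4, Ivy:3
Odd-degree vertices: Rae, Ivy (2 total).
The non-isolated vertices are connected and exactly 2 have odd degree, so an Eulerian trail exists (from Rae to Ivy).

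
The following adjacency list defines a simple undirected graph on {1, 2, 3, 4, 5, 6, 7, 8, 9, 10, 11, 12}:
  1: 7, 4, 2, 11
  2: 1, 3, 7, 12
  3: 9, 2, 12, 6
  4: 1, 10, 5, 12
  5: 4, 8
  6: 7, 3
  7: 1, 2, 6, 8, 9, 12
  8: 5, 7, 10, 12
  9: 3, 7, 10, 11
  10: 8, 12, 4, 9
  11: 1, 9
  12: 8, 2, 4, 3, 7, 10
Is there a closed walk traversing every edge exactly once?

Yes

Degrees: 1:4, 2:4, 3:4, 4:4, 5:2, 6:2, 7:6, 8:4, 9:4, 10:4, 11:2, 12:6
Every vertex has even degree and the edges form a single connected piece, so an Eulerian circuit exists.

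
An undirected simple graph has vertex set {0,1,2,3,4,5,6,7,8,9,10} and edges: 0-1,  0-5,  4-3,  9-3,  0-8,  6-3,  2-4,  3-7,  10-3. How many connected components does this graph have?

2

Component: {0, 1, 5, 8}
Component: {2, 3, 4, 6, 7, 9, 10}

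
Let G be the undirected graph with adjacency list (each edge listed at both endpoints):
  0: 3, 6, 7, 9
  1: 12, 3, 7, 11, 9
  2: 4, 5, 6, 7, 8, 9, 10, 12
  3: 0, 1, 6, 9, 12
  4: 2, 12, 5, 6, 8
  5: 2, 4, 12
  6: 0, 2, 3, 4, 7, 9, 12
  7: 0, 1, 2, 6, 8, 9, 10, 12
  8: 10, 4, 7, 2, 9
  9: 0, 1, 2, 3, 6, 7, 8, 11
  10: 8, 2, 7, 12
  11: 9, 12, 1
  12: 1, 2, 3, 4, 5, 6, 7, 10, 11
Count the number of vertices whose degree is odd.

8

Degrees: 0:4, 1:5, 2:8, 3:5, 4:5, 5:3, 6:7, 7:8, 8:5, 9:8, 10:4, 11:3, 12:9
Odd-degree vertices: 1, 3, 4, 5, 6, 8, 11, 12.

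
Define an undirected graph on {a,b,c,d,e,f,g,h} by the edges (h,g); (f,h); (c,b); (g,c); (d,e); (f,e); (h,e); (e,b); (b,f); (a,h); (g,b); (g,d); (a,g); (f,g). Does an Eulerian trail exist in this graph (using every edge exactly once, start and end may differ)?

Degrees: a:2, b:4, c:2, d:2, e:4, f:4, g:6, h:4
Odd-degree vertices: none (0 total).
With 0 odd-degree vertices and all edges in one connected piece, an Eulerian trail exists.

Yes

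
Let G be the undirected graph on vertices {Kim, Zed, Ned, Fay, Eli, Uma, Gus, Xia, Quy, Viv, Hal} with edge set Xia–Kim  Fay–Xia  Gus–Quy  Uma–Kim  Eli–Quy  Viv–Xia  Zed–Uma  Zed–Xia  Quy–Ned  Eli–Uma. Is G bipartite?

Yes

Partition the vertices as {Uma, Xia, Quy, Hal} vs {Kim, Zed, Ned, Fay, Eli, Gus, Viv}. Each listed edge has one endpoint in each part, so the graph is bipartite.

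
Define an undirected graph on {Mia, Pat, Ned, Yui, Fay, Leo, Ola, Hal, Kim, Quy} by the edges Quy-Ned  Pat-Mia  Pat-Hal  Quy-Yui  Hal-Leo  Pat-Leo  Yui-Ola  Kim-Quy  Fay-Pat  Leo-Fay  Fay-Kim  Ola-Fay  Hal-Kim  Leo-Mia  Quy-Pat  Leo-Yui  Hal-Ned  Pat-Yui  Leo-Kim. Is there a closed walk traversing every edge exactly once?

Degrees: Mia:2, Pat:6, Ned:2, Yui:4, Fay:4, Leo:6, Ola:2, Hal:4, Kim:4, Quy:4
All degrees are even and the non-isolated vertices are connected — an Eulerian circuit exists.

Yes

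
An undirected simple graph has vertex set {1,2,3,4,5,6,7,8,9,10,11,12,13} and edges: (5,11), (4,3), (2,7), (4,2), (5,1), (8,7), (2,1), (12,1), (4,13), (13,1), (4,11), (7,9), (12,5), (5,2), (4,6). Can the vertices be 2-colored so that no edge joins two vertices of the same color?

No

2-5-1-2 is an odd cycle (length 3), and a bipartite graph can contain only even cycles.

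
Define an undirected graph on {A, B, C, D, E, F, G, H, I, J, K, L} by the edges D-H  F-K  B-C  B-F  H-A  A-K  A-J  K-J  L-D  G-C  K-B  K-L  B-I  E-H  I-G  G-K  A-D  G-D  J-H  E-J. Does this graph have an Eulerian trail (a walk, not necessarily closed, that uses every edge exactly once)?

Degrees: A:4, B:4, C:2, D:4, E:2, F:2, G:4, H:4, I:2, J:4, K:6, L:2
Odd-degree vertices: none (0 total).
With 0 odd-degree vertices and all edges in one connected piece, an Eulerian trail exists.

Yes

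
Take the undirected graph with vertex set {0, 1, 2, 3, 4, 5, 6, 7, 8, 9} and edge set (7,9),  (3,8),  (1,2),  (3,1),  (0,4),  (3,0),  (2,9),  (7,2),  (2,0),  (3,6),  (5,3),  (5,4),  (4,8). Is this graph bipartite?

No

The cycle 7-2-9-7 has length 3, which is odd, so the graph is not bipartite.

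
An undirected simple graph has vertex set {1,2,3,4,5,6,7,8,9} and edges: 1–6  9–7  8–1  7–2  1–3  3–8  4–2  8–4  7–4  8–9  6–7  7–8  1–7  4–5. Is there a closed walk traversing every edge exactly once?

Degrees: 1:4, 2:2, 3:2, 4:4, 5:1, 6:2, 7:6, 8:5, 9:2
Vertices with odd degree: 5, 8. An Eulerian circuit requires all degrees even.

No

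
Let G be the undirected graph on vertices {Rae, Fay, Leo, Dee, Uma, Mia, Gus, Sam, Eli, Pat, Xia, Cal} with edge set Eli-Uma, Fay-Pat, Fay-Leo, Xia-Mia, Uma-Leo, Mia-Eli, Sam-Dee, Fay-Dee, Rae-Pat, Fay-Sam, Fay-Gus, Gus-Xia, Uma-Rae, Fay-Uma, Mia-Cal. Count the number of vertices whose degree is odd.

Degrees: Rae:2, Fay:6, Leo:2, Dee:2, Uma:4, Mia:3, Gus:2, Sam:2, Eli:2, Pat:2, Xia:2, Cal:1
Odd-degree vertices: Mia, Cal.

2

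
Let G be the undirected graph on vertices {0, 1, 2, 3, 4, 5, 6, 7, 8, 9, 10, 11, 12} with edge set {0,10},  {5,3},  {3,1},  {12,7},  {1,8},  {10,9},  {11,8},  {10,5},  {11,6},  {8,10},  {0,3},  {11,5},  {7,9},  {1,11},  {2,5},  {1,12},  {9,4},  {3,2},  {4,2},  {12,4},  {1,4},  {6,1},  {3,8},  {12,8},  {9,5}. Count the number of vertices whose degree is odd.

Degrees: 0:2, 1:6, 2:3, 3:5, 4:4, 5:5, 6:2, 7:2, 8:5, 9:4, 10:4, 11:4, 12:4
Odd-degree vertices: 2, 3, 5, 8.

4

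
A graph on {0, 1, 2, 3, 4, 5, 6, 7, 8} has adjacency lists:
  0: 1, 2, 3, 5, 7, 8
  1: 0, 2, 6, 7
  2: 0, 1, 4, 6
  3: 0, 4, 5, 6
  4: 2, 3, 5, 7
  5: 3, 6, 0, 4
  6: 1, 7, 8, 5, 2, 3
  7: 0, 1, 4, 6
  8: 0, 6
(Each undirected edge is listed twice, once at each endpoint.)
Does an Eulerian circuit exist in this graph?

Yes

Degrees: 0:6, 1:4, 2:4, 3:4, 4:4, 5:4, 6:6, 7:4, 8:2
Every vertex has even degree and the edges form a single connected piece, so an Eulerian circuit exists.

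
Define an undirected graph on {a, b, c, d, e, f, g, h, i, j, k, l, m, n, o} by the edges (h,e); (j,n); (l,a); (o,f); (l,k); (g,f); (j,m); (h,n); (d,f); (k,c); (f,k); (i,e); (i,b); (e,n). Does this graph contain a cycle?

|V| = 15, |E| = 14, number of components = 2.
One cycle is e-n-h-e.

Yes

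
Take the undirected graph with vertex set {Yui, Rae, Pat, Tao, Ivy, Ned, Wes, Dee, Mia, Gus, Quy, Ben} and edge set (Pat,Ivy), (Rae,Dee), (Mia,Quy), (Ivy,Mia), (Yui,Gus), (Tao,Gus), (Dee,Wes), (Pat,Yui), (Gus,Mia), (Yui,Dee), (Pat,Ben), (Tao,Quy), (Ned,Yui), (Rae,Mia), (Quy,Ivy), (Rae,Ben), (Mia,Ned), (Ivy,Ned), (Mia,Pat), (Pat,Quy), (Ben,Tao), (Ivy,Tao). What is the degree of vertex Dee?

3

Neighbors of Dee: Yui, Rae, Wes.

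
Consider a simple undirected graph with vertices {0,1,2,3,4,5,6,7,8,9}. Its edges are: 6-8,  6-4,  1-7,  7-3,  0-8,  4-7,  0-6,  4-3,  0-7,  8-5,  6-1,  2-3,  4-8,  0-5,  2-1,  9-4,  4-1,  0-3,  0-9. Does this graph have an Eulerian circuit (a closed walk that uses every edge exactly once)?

Degrees: 0:6, 1:4, 2:2, 3:4, 4:6, 5:2, 6:4, 7:4, 8:4, 9:2
Every vertex has even degree and the edges form a single connected piece, so an Eulerian circuit exists.

Yes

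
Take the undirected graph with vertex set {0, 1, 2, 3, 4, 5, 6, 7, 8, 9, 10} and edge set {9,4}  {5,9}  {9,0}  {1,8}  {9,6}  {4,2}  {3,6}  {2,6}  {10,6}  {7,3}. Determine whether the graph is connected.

Component: {1, 8}
Component: {0, 2, 3, 4, 5, 6, 7, 9, 10}
There are 2 separate components, so the graph is not connected.

No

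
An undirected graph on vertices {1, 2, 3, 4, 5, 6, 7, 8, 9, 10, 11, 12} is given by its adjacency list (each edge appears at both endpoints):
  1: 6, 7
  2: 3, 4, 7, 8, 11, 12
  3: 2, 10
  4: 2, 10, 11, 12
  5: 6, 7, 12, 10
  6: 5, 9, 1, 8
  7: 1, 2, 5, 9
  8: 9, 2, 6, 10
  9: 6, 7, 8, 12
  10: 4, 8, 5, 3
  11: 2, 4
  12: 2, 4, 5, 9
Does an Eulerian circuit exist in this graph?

Degrees: 1:2, 2:6, 3:2, 4:4, 5:4, 6:4, 7:4, 8:4, 9:4, 10:4, 11:2, 12:4
All degrees are even and the non-isolated vertices are connected — an Eulerian circuit exists.

Yes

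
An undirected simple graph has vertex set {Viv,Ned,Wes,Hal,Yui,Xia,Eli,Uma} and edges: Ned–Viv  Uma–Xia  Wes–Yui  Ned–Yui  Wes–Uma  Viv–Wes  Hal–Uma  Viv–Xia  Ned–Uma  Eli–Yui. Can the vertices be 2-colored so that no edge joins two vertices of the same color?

Color {Ned, Wes, Hal, Xia, Eli} black and {Viv, Yui, Uma} white. No edge joins two same-colored vertices, so the graph is bipartite.

Yes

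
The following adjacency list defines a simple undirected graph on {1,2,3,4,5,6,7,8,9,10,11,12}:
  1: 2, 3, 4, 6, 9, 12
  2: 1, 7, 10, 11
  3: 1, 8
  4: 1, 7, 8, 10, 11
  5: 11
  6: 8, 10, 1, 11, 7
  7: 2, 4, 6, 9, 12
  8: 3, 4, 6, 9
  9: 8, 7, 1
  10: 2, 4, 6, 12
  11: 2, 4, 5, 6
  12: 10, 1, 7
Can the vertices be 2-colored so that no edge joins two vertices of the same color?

Yes

Color {2, 3, 4, 5, 6, 9, 12} black and {1, 7, 8, 10, 11} white. No edge joins two same-colored vertices, so the graph is bipartite.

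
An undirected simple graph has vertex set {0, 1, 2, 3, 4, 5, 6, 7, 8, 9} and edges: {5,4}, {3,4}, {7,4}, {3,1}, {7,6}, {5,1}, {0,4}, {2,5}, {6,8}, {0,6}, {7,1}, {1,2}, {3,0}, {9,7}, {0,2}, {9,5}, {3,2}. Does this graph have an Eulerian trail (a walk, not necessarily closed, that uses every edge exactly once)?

Degrees: 0:4, 1:4, 2:4, 3:4, 4:4, 5:4, 6:3, 7:4, 8:1, 9:2
Odd-degree vertices: 6, 8 (2 total).
With 2 odd-degree vertices and all edges in one connected piece, an Eulerian trail exists (from 6 to 8).

Yes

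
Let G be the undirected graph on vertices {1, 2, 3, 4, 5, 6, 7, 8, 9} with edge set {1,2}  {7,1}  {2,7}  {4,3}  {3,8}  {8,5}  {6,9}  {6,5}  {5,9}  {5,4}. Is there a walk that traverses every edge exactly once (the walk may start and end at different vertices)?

No

Degrees: 1:2, 2:2, 3:2, 4:2, 5:4, 6:2, 7:2, 8:2, 9:2
Odd-degree vertices: none (0 total).
The edges lie in more than one component, so no single trail can cover them all.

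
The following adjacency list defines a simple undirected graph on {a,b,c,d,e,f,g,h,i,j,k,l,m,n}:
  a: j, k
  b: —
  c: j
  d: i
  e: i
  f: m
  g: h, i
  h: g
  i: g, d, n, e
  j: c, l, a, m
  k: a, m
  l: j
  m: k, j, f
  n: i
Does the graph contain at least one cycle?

The graph has 14 vertices, 12 edges, and 3 connected components.
One cycle is a-j-m-k-a.

Yes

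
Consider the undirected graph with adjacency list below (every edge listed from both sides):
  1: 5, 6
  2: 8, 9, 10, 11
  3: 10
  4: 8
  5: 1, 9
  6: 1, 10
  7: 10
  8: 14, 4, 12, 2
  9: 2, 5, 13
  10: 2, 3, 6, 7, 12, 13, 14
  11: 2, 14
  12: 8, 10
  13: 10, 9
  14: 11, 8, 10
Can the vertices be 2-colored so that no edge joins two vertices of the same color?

Color {2, 3, 4, 5, 6, 7, 12, 13, 14} black and {1, 8, 9, 10, 11} white. No edge joins two same-colored vertices, so the graph is bipartite.

Yes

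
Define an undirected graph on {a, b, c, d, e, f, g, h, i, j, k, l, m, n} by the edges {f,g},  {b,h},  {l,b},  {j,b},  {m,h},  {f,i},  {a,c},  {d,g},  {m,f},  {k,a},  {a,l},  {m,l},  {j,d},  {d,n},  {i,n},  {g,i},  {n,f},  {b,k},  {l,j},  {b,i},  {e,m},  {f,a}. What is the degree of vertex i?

4

Neighbors of i: b, f, g, n.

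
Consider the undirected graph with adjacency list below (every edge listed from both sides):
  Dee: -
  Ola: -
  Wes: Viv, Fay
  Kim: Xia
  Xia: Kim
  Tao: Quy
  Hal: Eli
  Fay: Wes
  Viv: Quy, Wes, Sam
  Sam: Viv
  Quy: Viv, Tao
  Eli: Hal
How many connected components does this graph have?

Component: {Dee}
Component: {Ola}
Component: {Kim, Xia}
Component: {Hal, Eli}
Component: {Wes, Tao, Fay, Viv, Sam, Quy}

5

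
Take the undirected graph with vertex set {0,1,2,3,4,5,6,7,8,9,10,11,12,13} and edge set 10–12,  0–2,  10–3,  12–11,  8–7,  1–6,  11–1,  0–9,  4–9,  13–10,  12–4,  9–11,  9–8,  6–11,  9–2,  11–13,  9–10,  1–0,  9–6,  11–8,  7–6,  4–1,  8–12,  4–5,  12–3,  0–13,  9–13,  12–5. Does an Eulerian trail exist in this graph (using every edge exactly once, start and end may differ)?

Yes

Degrees: 0:4, 1:4, 2:2, 3:2, 4:4, 5:2, 6:4, 7:2, 8:4, 9:8, 10:4, 11:6, 12:6, 13:4
Odd-degree vertices: none (0 total).
With 0 odd-degree vertices and all edges in one connected piece, an Eulerian trail exists.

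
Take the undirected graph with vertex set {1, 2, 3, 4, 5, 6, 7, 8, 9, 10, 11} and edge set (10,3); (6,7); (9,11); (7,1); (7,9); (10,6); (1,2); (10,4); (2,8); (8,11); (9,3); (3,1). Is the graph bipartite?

7-6-10-3-1-7 is an odd cycle (length 5), and a bipartite graph can contain only even cycles.

No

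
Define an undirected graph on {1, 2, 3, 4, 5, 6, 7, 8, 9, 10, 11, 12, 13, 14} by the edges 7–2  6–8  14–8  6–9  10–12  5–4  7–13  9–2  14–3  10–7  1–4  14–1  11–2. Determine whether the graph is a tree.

|V| = 14, |E| = 13.
Connected and |E| = |V| - 1, which characterizes a tree.

Yes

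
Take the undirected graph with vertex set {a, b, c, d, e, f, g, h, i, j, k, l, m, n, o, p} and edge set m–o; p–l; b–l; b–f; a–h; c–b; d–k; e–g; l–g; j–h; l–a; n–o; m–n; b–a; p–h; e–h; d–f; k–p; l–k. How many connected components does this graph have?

Component: {i}
Component: {m, n, o}
Component: {a, b, c, d, e, f, g, h, j, k, l, p}

3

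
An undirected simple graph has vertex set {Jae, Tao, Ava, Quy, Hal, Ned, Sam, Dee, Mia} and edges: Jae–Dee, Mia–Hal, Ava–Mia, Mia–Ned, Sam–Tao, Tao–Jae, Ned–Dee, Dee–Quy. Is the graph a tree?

Yes

|V| = 9, |E| = 8.
Connected and |E| = |V| - 1, which characterizes a tree.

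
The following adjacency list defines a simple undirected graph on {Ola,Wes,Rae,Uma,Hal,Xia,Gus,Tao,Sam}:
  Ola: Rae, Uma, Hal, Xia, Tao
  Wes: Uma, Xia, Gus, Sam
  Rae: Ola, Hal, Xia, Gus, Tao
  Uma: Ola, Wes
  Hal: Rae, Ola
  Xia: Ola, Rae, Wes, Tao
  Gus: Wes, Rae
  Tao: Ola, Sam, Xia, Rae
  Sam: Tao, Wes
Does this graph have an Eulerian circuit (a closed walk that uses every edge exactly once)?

Degrees: Ola:5, Wes:4, Rae:5, Uma:2, Hal:2, Xia:4, Gus:2, Tao:4, Sam:2
Ola, Rae have odd degree; an Eulerian circuit needs every degree to be even, so none exists.

No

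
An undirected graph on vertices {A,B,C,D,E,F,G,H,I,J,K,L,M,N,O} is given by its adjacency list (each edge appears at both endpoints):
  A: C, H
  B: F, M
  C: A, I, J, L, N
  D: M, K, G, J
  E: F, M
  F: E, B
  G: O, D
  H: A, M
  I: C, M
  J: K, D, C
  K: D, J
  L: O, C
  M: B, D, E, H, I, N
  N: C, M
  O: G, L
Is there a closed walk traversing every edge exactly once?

No

Degrees: A:2, B:2, C:5, D:4, E:2, F:2, G:2, H:2, I:2, J:3, K:2, L:2, M:6, N:2, O:2
Vertices with odd degree: C, J. An Eulerian circuit requires all degrees even.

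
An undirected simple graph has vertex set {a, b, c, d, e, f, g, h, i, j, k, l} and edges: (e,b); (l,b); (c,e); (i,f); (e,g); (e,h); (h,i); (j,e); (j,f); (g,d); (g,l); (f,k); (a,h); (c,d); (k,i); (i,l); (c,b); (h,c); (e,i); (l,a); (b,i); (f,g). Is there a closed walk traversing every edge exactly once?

Yes

Degrees: a:2, b:4, c:4, d:2, e:6, f:4, g:4, h:4, i:6, j:2, k:2, l:4
Every vertex has even degree and the edges form a single connected piece, so an Eulerian circuit exists.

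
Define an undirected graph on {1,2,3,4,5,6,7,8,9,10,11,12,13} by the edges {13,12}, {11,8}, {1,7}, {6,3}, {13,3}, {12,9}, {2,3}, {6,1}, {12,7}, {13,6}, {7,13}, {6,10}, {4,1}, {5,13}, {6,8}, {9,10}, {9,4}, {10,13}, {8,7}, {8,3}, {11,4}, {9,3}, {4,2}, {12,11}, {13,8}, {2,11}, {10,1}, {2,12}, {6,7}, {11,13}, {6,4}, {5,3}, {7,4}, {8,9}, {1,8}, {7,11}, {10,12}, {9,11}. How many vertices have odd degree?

Degrees: 1:5, 2:4, 3:6, 4:6, 5:2, 6:7, 7:7, 8:7, 9:6, 10:5, 11:7, 12:6, 13:8
Odd-degree vertices: 1, 6, 7, 8, 10, 11.

6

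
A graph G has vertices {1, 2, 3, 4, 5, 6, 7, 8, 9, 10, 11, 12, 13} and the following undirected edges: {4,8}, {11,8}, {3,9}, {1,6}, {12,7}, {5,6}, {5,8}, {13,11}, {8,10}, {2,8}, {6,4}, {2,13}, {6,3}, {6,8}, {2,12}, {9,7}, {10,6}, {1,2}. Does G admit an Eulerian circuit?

Degrees: 1:2, 2:4, 3:2, 4:2, 5:2, 6:6, 7:2, 8:6, 9:2, 10:2, 11:2, 12:2, 13:2
Every vertex has even degree and the edges form a single connected piece, so an Eulerian circuit exists.

Yes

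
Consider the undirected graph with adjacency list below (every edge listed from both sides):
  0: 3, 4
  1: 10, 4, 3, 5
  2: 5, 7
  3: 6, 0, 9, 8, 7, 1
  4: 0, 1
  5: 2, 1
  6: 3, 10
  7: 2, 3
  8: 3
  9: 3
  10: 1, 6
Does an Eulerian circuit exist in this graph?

Degrees: 0:2, 1:4, 2:2, 3:6, 4:2, 5:2, 6:2, 7:2, 8:1, 9:1, 10:2
Vertices with odd degree: 8, 9. An Eulerian circuit requires all degrees even.

No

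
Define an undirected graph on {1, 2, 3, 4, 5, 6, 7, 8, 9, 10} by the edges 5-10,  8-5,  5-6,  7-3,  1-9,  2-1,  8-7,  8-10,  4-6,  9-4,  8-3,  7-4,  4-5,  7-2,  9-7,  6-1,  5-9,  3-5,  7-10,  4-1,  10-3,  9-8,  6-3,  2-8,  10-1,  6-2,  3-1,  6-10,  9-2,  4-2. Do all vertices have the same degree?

Yes

Degrees: 1:6, 2:6, 3:6, 4:6, 5:6, 6:6, 7:6, 8:6, 9:6, 10:6
Every vertex has degree 6, so the graph is 6-regular.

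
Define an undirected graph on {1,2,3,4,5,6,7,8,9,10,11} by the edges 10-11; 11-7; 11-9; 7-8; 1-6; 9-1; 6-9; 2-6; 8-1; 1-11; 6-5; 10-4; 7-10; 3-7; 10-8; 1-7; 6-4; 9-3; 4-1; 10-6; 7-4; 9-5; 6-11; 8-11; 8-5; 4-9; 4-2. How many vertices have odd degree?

4

Degrees: 1:6, 2:2, 3:2, 4:6, 5:3, 6:7, 7:6, 8:5, 9:6, 10:5, 11:6
Odd-degree vertices: 5, 6, 8, 10.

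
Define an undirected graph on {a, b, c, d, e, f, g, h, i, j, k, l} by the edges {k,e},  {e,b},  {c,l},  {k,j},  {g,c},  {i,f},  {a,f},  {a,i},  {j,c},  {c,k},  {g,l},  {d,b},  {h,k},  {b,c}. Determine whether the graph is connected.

No

Component: {a, f, i}
Component: {b, c, d, e, g, h, j, k, l}
No edge joins these 2 groups, so the graph is disconnected.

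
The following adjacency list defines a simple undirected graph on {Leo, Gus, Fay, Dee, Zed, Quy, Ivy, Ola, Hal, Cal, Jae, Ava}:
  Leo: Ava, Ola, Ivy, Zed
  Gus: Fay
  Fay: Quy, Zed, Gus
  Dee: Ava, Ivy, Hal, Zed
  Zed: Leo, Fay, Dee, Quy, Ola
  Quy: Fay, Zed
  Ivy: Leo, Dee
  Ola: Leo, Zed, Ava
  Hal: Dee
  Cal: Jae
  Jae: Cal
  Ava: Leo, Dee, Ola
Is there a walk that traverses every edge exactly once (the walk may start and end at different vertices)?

Degrees: Leo:4, Gus:1, Fay:3, Dee:4, Zed:5, Quy:2, Ivy:2, Ola:3, Hal:1, Cal:1, Jae:1, Ava:3
Odd-degree vertices: Gus, Fay, Zed, Ola, Hal, Cal, Jae, Ava (8 total).
An Eulerian trail requires 0 or 2 odd-degree vertices; here there are 8.

No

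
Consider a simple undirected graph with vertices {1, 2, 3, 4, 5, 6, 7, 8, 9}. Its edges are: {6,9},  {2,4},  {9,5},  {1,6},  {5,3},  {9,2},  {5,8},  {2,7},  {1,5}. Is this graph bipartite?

Yes

A valid 2-coloring puts {2, 5, 6} on one side and {1, 3, 4, 7, 8, 9} on the other; every edge crosses between the two sides.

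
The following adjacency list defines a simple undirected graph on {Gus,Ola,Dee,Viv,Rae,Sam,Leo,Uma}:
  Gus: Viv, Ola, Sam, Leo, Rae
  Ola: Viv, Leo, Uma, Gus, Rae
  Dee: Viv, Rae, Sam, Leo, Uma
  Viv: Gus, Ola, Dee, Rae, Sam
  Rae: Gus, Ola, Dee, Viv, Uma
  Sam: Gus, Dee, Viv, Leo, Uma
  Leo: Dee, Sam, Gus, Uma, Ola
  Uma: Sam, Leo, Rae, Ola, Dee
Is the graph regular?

Degrees: Gus:5, Ola:5, Dee:5, Viv:5, Rae:5, Sam:5, Leo:5, Uma:5
Every vertex has degree 5, so the graph is 5-regular.

Yes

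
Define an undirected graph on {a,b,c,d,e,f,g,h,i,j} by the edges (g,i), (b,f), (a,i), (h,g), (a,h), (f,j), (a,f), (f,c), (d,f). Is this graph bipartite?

Partition the vertices as {e, f, h, i} vs {a, b, c, d, g, j}. Each listed edge has one endpoint in each part, so the graph is bipartite.

Yes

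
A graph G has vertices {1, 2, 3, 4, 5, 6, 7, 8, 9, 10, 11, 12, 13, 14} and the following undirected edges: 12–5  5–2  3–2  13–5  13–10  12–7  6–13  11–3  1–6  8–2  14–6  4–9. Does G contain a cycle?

|V| = 14, |E| = 12, number of components = 2.
A forest on 14 vertices with 2 components has exactly 12 edges, which matches — so no cycle.

No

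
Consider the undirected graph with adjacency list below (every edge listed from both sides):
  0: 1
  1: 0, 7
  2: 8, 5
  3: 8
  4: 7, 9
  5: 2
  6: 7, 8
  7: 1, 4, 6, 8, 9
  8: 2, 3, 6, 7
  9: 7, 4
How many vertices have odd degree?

4

Degrees: 0:1, 1:2, 2:2, 3:1, 4:2, 5:1, 6:2, 7:5, 8:4, 9:2
Odd-degree vertices: 0, 3, 5, 7.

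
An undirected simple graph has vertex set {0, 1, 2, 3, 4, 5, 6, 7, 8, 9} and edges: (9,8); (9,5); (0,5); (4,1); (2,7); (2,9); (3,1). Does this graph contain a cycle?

No

The graph has 10 vertices, 7 edges, and 3 connected components.
Since 7 = 10 - 3, the graph is a forest and contains no cycle.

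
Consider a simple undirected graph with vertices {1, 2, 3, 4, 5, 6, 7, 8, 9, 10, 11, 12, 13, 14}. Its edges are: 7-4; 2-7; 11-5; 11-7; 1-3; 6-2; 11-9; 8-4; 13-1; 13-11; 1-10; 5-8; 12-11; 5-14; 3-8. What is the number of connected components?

Component: {1, 2, 3, 4, 5, 6, 7, 8, 9, 10, 11, 12, 13, 14}

1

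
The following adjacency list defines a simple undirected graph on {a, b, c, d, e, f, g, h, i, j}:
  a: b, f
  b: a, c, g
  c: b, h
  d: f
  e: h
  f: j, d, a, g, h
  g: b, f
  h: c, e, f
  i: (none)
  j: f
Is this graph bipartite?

No

The cycle a-b-c-h-f-a has length 5, which is odd, so the graph is not bipartite.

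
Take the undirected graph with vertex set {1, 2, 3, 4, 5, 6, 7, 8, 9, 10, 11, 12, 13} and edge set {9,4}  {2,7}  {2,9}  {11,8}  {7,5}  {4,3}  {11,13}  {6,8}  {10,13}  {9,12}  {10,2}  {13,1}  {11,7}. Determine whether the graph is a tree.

The graph has 13 vertices and 13 edges.
A tree on 13 vertices has exactly 12 edges; this graph has 13, so it contains a cycle and is not a tree.

No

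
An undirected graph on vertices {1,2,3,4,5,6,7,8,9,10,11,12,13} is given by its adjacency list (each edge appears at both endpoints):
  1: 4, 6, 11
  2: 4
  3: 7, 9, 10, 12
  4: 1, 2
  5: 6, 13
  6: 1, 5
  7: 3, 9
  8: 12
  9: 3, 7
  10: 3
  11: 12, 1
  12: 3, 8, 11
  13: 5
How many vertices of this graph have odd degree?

Degrees: 1:3, 2:1, 3:4, 4:2, 5:2, 6:2, 7:2, 8:1, 9:2, 10:1, 11:2, 12:3, 13:1
Odd-degree vertices: 1, 2, 8, 10, 12, 13.

6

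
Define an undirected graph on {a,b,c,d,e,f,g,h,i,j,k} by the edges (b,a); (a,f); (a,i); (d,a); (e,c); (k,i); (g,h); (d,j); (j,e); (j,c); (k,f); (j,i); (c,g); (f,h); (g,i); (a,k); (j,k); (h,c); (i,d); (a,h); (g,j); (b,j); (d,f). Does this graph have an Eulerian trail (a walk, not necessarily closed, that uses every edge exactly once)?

Degrees: a:6, b:2, c:4, d:4, e:2, f:4, g:4, h:4, i:5, j:7, k:4
Odd-degree vertices: i, j (2 total).
With 2 odd-degree vertices and all edges in one connected piece, an Eulerian trail exists (from i to j).

Yes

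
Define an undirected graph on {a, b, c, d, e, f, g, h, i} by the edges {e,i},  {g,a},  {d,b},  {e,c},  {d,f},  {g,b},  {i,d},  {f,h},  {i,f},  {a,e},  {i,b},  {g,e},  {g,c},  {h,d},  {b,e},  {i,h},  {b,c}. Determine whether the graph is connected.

A breadth-first search from a visits a, e, g, b, c, i, d, f, h — all 9 vertices — so the graph is connected.

Yes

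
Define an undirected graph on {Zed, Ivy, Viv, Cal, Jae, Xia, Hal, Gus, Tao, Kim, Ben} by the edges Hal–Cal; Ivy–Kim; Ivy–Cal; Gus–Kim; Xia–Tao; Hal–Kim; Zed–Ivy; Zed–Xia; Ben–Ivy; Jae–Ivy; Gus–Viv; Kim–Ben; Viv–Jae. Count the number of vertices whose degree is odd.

2

Degrees: Zed:2, Ivy:5, Viv:2, Cal:2, Jae:2, Xia:2, Hal:2, Gus:2, Tao:1, Kim:4, Ben:2
Odd-degree vertices: Ivy, Tao.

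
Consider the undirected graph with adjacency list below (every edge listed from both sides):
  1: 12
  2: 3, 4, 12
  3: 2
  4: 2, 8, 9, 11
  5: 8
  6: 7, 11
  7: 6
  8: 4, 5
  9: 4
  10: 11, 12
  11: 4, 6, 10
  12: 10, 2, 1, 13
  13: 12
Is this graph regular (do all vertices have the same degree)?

Degrees: 1:1, 2:3, 3:1, 4:4, 5:1, 6:2, 7:1, 8:2, 9:1, 10:2, 11:3, 12:4, 13:1
Vertex 1 has degree 1 while 4 has degree 4, so the graph is not regular.

No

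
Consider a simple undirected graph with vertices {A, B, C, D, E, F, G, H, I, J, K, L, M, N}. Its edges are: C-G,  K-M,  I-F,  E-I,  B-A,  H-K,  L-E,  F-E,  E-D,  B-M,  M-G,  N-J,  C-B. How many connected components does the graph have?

3

Component: {J, N}
Component: {D, E, F, I, L}
Component: {A, B, C, G, H, K, M}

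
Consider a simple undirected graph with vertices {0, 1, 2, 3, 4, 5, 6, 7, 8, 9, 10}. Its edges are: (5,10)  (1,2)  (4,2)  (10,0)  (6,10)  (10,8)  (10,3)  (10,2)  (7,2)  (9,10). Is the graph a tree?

Yes

|V| = 11, |E| = 10.
It is connected with exactly 10 edges, hence acyclic — it is a tree.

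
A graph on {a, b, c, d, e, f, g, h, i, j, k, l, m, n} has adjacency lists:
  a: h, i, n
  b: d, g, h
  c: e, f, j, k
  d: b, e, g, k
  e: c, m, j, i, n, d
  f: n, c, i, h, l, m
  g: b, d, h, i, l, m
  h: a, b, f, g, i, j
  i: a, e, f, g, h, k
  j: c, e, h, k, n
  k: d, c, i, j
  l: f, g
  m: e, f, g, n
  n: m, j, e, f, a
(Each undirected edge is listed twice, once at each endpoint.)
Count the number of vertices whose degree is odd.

4

Degrees: a:3, b:3, c:4, d:4, e:6, f:6, g:6, h:6, i:6, j:5, k:4, l:2, m:4, n:5
Odd-degree vertices: a, b, j, n.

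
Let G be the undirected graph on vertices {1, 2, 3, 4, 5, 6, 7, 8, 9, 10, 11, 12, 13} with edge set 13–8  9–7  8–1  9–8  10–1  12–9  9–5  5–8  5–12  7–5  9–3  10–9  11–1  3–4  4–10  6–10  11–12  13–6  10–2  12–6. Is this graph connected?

Yes

A breadth-first search from 1 visits 1, 11, 8, 10, 12, 9, 13, 5, 4, 6, 2, 3, 7 — all 13 vertices — so the graph is connected.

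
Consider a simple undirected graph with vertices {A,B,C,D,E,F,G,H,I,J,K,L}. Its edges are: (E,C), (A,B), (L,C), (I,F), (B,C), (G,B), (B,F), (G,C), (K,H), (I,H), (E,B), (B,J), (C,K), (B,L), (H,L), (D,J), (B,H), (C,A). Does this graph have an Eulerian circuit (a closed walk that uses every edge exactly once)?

No

Degrees: A:2, B:8, C:6, D:1, E:2, F:2, G:2, H:4, I:2, J:2, K:2, L:3
Vertices with odd degree: D, L. An Eulerian circuit requires all degrees even.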